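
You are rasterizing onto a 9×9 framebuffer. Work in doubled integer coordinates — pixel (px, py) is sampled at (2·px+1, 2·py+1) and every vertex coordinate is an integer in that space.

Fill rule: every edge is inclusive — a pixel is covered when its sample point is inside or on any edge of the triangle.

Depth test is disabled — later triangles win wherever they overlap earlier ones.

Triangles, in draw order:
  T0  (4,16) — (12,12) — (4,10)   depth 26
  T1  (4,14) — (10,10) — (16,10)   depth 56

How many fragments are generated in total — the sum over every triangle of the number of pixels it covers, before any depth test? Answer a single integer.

T0:
  2·area = 48  (B↔C swapped to make it positive)
  edge (4, 16)→(4, 10): d=(0,-6) inclusive
  edge (4, 10)→(12, 12): d=(8,2) inclusive
  edge (12, 12)→(4, 16): d=(-8,4) inclusive
    (2,5)@(5, 11): e=[6,6,36] → #
    (3,5)@(7, 11): e=[18,2,28] → #
    (4,5)@(9, 11): e=[30,-2,20] → ·
    (2,6)@(5, 13): e=[6,22,20] → #
    (4,6)@(9, 13): e=[30,14,4] → #
    (5,6)@(11, 13): e=[42,10,-4] → ·
    (2,7)@(5, 15): e=[6,38,4] → #
    (3,7)@(7, 15): e=[18,34,-4] → ·
    (4,7)@(9, 15): e=[30,30,-12] → ·
    (2,8)@(5, 17): e=[6,54,-12] → ·
  covered (6 px):
    · · · · · · · · ·
    · · · · · · · · ·
    · · · · · · · · ·
    · · · · · · · · ·
    · · · · · · · · ·
    · · # # · · · · ·
    · · # # # · · · ·
    · · # · · · · · ·
    · · · · · · · · ·
T1:
  2·area = 24
  edge (4, 14)→(10, 10): d=(6,-4) inclusive
  edge (10, 10)→(16, 10): d=(6,0) inclusive
  edge (16, 10)→(4, 14): d=(-12,4) inclusive
    (4,5)@(9, 11): e=[2,6,16] → #
    (5,5)@(11, 11): e=[10,6,8] → #
    (6,5)@(13, 11): e=[18,6,0] → #  [on edge]
    (7,5)@(15, 11): e=[26,6,-8] → ·
    (3,6)@(7, 13): e=[6,18,0] → #  [on edge]
    (4,6)@(9, 13): e=[14,18,-8] → ·
    (5,6)@(11, 13): e=[22,18,-16] → ·
    (6,6)@(13, 13): e=[30,18,-24] → ·
    (0,7)@(1, 15): e=[-6,30,0] → ·  [on edge]
    (3,7)@(7, 15): e=[18,30,-24] → ·
  covered (4 px):
    · · · · · · · · ·
    · · · · · · · · ·
    · · · · · · · · ·
    · · · · · · · · ·
    · · · · · · · · ·
    · · · · # # # · ·
    · · · # · · · · ·
    · · · · · · · · ·
    · · · · · · · · ·

Final: 10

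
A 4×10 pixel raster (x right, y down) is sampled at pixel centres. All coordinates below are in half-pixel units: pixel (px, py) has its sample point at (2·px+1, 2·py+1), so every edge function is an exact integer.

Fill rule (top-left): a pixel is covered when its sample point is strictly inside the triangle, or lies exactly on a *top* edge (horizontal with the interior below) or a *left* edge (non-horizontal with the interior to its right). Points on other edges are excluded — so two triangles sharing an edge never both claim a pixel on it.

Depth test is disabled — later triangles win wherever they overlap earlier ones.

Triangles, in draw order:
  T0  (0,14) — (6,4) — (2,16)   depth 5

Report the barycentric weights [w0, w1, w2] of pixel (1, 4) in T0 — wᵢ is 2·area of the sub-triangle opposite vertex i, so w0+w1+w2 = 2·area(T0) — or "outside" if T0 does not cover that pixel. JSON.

T0:
  2·area = 32
  edge (0, 14)→(6, 4): d=(6,-10) top-left  bias=+0
  edge (6, 4)→(2, 16): d=(-4,12) right/bottom  bias=-1
  edge (2, 16)→(0, 14): d=(-2,-2) top-left  bias=+0
    (3,0)@(7, 1): e=[-8,0,40] → ·  [on edge]
    (2,3)@(5, 7): e=[8,0,24] → ·  [on edge]
    (1,4)@(3, 9): e=[0,16,16] → █  [on edge]
    (2,4)@(5, 9): e=[20,-8,20] → ·
    (1,5)@(3, 11): e=[12,8,12] → █
    (2,5)@(5, 11): e=[32,-16,16] → ·
    (0,6)@(1, 13): e=[4,24,4] → █
    (1,6)@(3, 13): e=[24,0,8] → ·  [on edge]
    (0,7)@(1, 15): e=[16,16,0] → █  [on edge]
    (1,7)@(3, 15): e=[36,-8,4] → ·
    (0,8)@(1, 17): e=[28,8,-4] → ·
    (1,8)@(3, 17): e=[48,-16,0] → ·  [on edge]
    (0,9)@(1, 19): e=[40,0,-8] → ·  [on edge]
    (2,9)@(5, 19): e=[80,-48,0] → ·  [on edge]
  covered (4 px):
    · · · ·
    · · · ·
    · · · ·
    · · · ·
    · █ · ·
    · █ · ·
    █ · · ·
    █ · · ·
    · · · ·
    · · · ·

Final: [16,16,0]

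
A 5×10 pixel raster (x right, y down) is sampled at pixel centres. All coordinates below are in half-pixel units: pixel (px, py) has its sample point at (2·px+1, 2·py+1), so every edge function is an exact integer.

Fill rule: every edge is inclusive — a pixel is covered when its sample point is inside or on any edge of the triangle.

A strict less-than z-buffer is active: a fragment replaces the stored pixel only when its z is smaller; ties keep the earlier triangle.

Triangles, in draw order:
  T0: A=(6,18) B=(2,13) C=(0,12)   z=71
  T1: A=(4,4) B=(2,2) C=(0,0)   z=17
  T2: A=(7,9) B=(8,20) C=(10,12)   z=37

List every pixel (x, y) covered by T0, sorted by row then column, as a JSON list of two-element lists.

T0:
  2·area = 6  (B↔C swapped to make it positive)
  edge (6, 18)→(0, 12): d=(-6,-6) inclusive
  edge (0, 12)→(2, 13): d=(2,1) inclusive
  edge (2, 13)→(6, 18): d=(4,5) inclusive
    (0,6)@(1, 13): e=[0,1,5] → █  [on edge]
    (1,6)@(3, 13): e=[12,-1,-5] → ·
    (0,7)@(1, 15): e=[-12,5,13] → ·
    (1,7)@(3, 15): e=[0,3,3] → █  [on edge]
    (2,7)@(5, 15): e=[12,1,-7] → ·
    (1,8)@(3, 17): e=[-12,7,11] → ·
    (2,8)@(5, 17): e=[0,5,1] → █  [on edge]
    (3,8)@(7, 17): e=[12,3,-9] → ·
    (2,9)@(5, 19): e=[-12,9,9] → ·
    (3,9)@(7, 19): e=[0,7,-1] → ·  [on edge]
  covered (3 px):
    · · · · ·
    · · · · ·
    · · · · ·
    · · · · ·
    · · · · ·
    · · · · ·
    █ · · · ·
    · █ · · ·
    · · █ · ·
    · · · · ·
T1:
  degenerate (2·area = 0) — covers nothing
T2:
  2·area = 30  (B↔C swapped to make it positive)
  edge (7, 9)→(10, 12): d=(3,3) inclusive
  edge (10, 12)→(8, 20): d=(-2,8) inclusive
  edge (8, 20)→(7, 9): d=(-1,-11) inclusive
    (0,1)@(1, 3): e=[0,90,-60] → ·  [on edge]
    (1,2)@(3, 5): e=[0,70,-40] → ·  [on edge]
    (2,3)@(5, 7): e=[0,50,-20] → ·  [on edge]
    (3,4)@(7, 9): e=[0,30,0] → █  [on edge]
    (4,4)@(9, 9): e=[-6,14,22] → ·
    (3,5)@(7, 11): e=[6,26,-2] → ·
    (4,5)@(9, 11): e=[0,10,20] → █  [on edge]
    (4,6)@(9, 13): e=[6,6,18] → █
    (4,7)@(9, 15): e=[12,2,16] → █
    (4,8)@(9, 17): e=[18,-2,14] → ·
  covered (4 px):
    · · · · ·
    · · · · ·
    · · · · ·
    · · · · ·
    · · · █ ·
    · · · · █
    · · · · █
    · · · · █
    · · · · ·
    · · · · ·

Final: [[0,6],[1,7],[2,8]]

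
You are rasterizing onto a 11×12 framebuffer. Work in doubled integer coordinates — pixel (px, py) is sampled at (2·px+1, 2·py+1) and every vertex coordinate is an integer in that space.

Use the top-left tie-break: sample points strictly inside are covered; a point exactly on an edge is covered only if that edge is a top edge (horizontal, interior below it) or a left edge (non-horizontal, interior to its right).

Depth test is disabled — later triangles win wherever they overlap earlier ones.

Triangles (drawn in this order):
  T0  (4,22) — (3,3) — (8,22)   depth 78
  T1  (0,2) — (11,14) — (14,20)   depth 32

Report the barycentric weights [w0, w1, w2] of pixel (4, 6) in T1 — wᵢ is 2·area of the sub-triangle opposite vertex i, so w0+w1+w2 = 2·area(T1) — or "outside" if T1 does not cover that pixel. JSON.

T0:
  2·area = 76
  edge (4, 22)→(3, 3): d=(-1,-19) top-left  bias=+0
  edge (3, 3)→(8, 22): d=(5,19) right/bottom  bias=-1
  edge (8, 22)→(4, 22): d=(-4,0) right/bottom  bias=-1
    (1,1)@(3, 3): e=[0,0,76] → .  [on edge]
    (2,5)@(5, 11): e=[30,2,44] → X
    (3,5)@(7, 11): e=[68,-36,44] → .
    (2,6)@(5, 13): e=[28,12,36] → X
    (3,6)@(7, 13): e=[66,-26,36] → .
    (2,7)@(5, 15): e=[26,22,28] → X
    (3,7)@(7, 15): e=[64,-16,28] → .
    (2,8)@(5, 17): e=[24,32,20] → X
    (3,8)@(7, 17): e=[62,-6,20] → .
    (2,9)@(5, 19): e=[22,42,12] → X
    (3,9)@(7, 19): e=[60,4,12] → X
    (4,9)@(9, 19): e=[98,-34,12] → .
  covered (8 px):
    . . . . . . . . . . .
    . . . . . . . . . . .
    . . . . . . . . . . .
    . . . . . . . . . . .
    . . . . . . . . . . .
    . . X . . . . . . . .
    . . X . . . . . . . .
    . . X . . . . . . . .
    . . X . . . . . . . .
    . . X X . . . . . . .
    . . X X . . . . . . .
    . . . . . . . . . . .
T1:
  2·area = 30
  edge (0, 2)→(11, 14): d=(11,12) right/bottom  bias=-1
  edge (11, 14)→(14, 20): d=(3,6) right/bottom  bias=-1
  edge (14, 20)→(0, 2): d=(-14,-18) top-left  bias=+0
    (3,5)@(7, 11): e=[15,15,0] → X  [on edge]
    (4,5)@(9, 11): e=[-9,3,36] → .
    (3,6)@(7, 13): e=[37,21,-28] → .
    (4,6)@(9, 13): e=[13,9,8] → X
    (5,6)@(11, 13): e=[-11,-3,44] → .
    (4,7)@(9, 15): e=[35,15,-20] → .
    (5,7)@(11, 15): e=[11,3,16] → X
    (6,7)@(13, 15): e=[-13,-9,52] → .
    (5,8)@(11, 17): e=[33,9,-12] → .
  covered (3 px):
    . . . . . . . . . . .
    . . . . . . . . . . .
    . . . . . . . . . . .
    . . . . . . . . . . .
    . . . . . . . . . . .
    . . . X . . . . . . .
    . . . . X . . . . . .
    . . . . . X . . . . .
    . . . . . . . . . . .
    . . . . . . . . . . .
    . . . . . . . . . . .
    . . . . . . . . . . .

Final: [9,8,13]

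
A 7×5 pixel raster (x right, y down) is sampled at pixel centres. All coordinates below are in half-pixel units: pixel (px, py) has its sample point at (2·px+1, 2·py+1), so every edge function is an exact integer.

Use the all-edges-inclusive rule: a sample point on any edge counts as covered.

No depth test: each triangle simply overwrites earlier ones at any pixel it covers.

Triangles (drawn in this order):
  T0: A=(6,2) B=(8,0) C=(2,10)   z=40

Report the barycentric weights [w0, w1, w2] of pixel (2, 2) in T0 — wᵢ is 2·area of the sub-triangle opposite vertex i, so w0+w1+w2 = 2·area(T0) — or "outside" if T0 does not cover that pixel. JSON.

T0:
  2·area = 8
  edge (6, 2)→(8, 0): d=(2,-2) inclusive
  edge (8, 0)→(2, 10): d=(-6,10) inclusive
  edge (2, 10)→(6, 2): d=(4,-8) inclusive
    (3,0)@(7, 1): e=[0,4,4] → X  [on edge]
    (4,0)@(9, 1): e=[4,-16,20] → .
    (2,1)@(5, 3): e=[0,12,-4] → .  [on edge]
    (3,1)@(7, 3): e=[4,-8,12] → .
    (1,2)@(3, 5): e=[0,20,-12] → .  [on edge]
    (2,2)@(5, 5): e=[4,0,4] → X  [on edge]
    (3,2)@(7, 5): e=[8,-20,20] → .
    (0,3)@(1, 7): e=[0,28,-20] → .  [on edge]
    (2,3)@(5, 7): e=[8,-12,12] → .
  covered (2 px):
    . . . X . . .
    . . . . . . .
    . . X . . . .
    . . . . . . .
    . . . . . . .

Result: [0,4,4]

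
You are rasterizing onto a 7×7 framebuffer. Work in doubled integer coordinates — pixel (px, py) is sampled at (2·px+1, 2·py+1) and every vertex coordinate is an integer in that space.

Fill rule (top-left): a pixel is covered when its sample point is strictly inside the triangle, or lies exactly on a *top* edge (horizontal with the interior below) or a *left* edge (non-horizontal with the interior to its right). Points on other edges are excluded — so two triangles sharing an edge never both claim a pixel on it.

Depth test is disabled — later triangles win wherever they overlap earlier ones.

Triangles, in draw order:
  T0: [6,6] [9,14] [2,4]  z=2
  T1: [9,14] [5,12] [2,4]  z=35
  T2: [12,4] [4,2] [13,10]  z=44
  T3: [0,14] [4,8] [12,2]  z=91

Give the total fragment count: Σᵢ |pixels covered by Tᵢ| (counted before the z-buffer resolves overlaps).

T0:
  2·area = 26
  edge (6, 6)→(9, 14): d=(3,8) right/bottom  bias=-1
  edge (9, 14)→(2, 4): d=(-7,-10) top-left  bias=+0
  edge (2, 4)→(6, 6): d=(4,2) right/bottom  bias=-1
    (1,2)@(3, 5): e=[21,3,2] → #
    (2,2)@(5, 5): e=[5,23,-2] → ·
    (1,3)@(3, 7): e=[27,-11,10] → ·
    (2,3)@(5, 7): e=[11,9,6] → #
    (3,3)@(7, 7): e=[-5,29,2] → ·
    (2,4)@(5, 9): e=[17,-5,14] → ·
    (3,4)@(7, 9): e=[1,15,10] → #
    (4,4)@(9, 9): e=[-15,35,6] → ·
    (3,5)@(7, 11): e=[7,1,18] → #
    (4,5)@(9, 11): e=[-9,21,14] → ·
    (3,6)@(7, 13): e=[13,-13,26] → ·
  covered (4 px):
    · · · · · · ·
    · · · · · · ·
    · # · · · · ·
    · · # · · · ·
    · · · # · · ·
    · · · # · · ·
    · · · · · · ·
T1:
  2·area = 26
  edge (9, 14)→(5, 12): d=(-4,-2) top-left  bias=+0
  edge (5, 12)→(2, 4): d=(-3,-8) top-left  bias=+0
  edge (2, 4)→(9, 14): d=(7,10) right/bottom  bias=-1
    (2,4)@(5, 9): e=[12,9,5] → #
    (3,4)@(7, 9): e=[16,25,-15] → ·
    (1,5)@(3, 11): e=[0,-13,39] → ·  [on edge]
    (2,5)@(5, 11): e=[4,3,19] → #
    (3,5)@(7, 11): e=[8,19,-1] → ·
    (2,6)@(5, 13): e=[-4,-3,33] → ·
    (3,6)@(7, 13): e=[0,13,13] → #  [on edge]
    (4,6)@(9, 13): e=[4,29,-7] → ·
  covered (3 px):
    · · · · · · ·
    · · · · · · ·
    · · · · · · ·
    · · · · · · ·
    · · # · · · ·
    · · # · · · ·
    · · · # · · ·
T2:
  2·area = 46  (B↔C swapped to make it positive)
  edge (12, 4)→(13, 10): d=(1,6) right/bottom  bias=-1
  edge (13, 10)→(4, 2): d=(-9,-8) top-left  bias=+0
  edge (4, 2)→(12, 4): d=(8,2) right/bottom  bias=-1
    (3,1)@(7, 3): e=[29,15,2] → #
    (4,1)@(9, 3): e=[17,31,-2] → ·
    (3,2)@(7, 5): e=[31,-3,18] → ·
    (4,2)@(9, 5): e=[19,13,14] → #
    (5,2)@(11, 5): e=[7,29,10] → #
    (6,2)@(13, 5): e=[-5,45,6] → ·
    (4,3)@(9, 7): e=[21,-5,30] → ·
    (5,3)@(11, 7): e=[9,11,26] → #
    (6,3)@(13, 7): e=[-3,27,22] → ·
    (5,4)@(11, 9): e=[11,-7,42] → ·
  covered (4 px):
    · · · · · · ·
    · · · # · · ·
    · · · · # # ·
    · · · · · # ·
    · · · · · · ·
    · · · · · · ·
    · · · · · · ·
T3:
  2·area = 24
  edge (0, 14)→(4, 8): d=(4,-6) top-left  bias=+0
  edge (4, 8)→(12, 2): d=(8,-6) top-left  bias=+0
  edge (12, 2)→(0, 14): d=(-12,12) right/bottom  bias=-1
    (6,0)@(13, 1): e=[26,-2,0] → ·  [on edge]
    (5,1)@(11, 3): e=[22,2,0] → ·  [on edge]
    (4,2)@(9, 5): e=[18,6,0] → ·  [on edge]
    (3,3)@(7, 7): e=[14,10,0] → ·  [on edge]
    (2,4)@(5, 9): e=[10,14,0] → ·  [on edge]
    (1,5)@(3, 11): e=[6,18,0] → ·  [on edge]
    (0,6)@(1, 13): e=[2,22,0] → ·  [on edge]
  covered (0 px):
    · · · · · · ·
    · · · · · · ·
    · · · · · · ·
    · · · · · · ·
    · · · · · · ·
    · · · · · · ·
    · · · · · · ·

Result: 11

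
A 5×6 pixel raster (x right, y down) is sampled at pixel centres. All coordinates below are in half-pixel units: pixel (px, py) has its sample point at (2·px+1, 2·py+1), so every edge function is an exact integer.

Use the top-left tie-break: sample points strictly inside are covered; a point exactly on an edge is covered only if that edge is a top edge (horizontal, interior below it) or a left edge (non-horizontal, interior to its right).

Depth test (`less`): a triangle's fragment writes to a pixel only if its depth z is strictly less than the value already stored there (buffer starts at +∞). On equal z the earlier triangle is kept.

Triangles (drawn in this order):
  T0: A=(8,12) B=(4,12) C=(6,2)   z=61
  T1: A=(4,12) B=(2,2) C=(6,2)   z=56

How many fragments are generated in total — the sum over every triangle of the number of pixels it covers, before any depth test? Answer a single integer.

T0:
  2·area = 40
  edge (8, 12)→(4, 12): d=(-4,0) right/bottom  bias=-1
  edge (4, 12)→(6, 2): d=(2,-10) top-left  bias=+0
  edge (6, 2)→(8, 12): d=(2,10) right/bottom  bias=-1
    (2,3)@(5, 7): e=[20,0,20] → #  [on edge]
    (3,3)@(7, 7): e=[20,20,0] → ·  [on edge]
    (2,4)@(5, 9): e=[12,4,24] → #
    (3,4)@(7, 9): e=[12,24,4] → #
    (4,4)@(9, 9): e=[12,44,-16] → ·
    (2,5)@(5, 11): e=[4,8,28] → #
    (4,5)@(9, 11): e=[4,48,-12] → ·
  covered (5 px):
    · · · · ·
    · · · · ·
    · · · · ·
    · · # · ·
    · · # # ·
    · · # # ·
T1:
  2·area = 40
  edge (4, 12)→(2, 2): d=(-2,-10) top-left  bias=+0
  edge (2, 2)→(6, 2): d=(4,0) top-left  bias=+0
  edge (6, 2)→(4, 12): d=(-2,10) right/bottom  bias=-1
    (1,1)@(3, 3): e=[8,4,28] → #
    (2,1)@(5, 3): e=[28,4,8] → #
    (3,1)@(7, 3): e=[48,4,-12] → ·
    (1,2)@(3, 5): e=[4,12,24] → #
    (3,2)@(7, 5): e=[44,12,-16] → ·
    (1,3)@(3, 7): e=[0,20,20] → #  [on edge]
    (2,3)@(5, 7): e=[20,20,0] → ·  [on edge]
    (1,4)@(3, 9): e=[-4,28,16] → ·
  covered (5 px):
    · · · · ·
    · # # · ·
    · # # · ·
    · # · · ·
    · · · · ·
    · · · · ·

Answer: 10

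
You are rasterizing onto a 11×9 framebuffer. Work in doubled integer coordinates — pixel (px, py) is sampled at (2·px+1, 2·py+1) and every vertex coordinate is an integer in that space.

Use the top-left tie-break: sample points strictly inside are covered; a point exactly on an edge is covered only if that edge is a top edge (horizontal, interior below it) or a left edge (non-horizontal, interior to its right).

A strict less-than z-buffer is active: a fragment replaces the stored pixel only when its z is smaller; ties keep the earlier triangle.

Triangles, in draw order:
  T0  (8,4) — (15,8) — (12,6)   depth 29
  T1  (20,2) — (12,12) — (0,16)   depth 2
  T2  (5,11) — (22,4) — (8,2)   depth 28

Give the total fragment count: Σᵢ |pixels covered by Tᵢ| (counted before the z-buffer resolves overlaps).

T0:
  2·area = 2  (B↔C swapped to make it positive)
  edge (8, 4)→(12, 6): d=(4,2) right/bottom  bias=-1
  edge (12, 6)→(15, 8): d=(3,2) right/bottom  bias=-1
  edge (15, 8)→(8, 4): d=(-7,-4) top-left  bias=+0
  covered (0 px):
    · · · · · · · · · · ·
    · · · · · · · · · · ·
    · · · · · · · · · · ·
    · · · · · · · · · · ·
    · · · · · · · · · · ·
    · · · · · · · · · · ·
    · · · · · · · · · · ·
    · · · · · · · · · · ·
    · · · · · · · · · · ·
T1:
  2·area = 88
  edge (20, 2)→(12, 12): d=(-8,10) right/bottom  bias=-1
  edge (12, 12)→(0, 16): d=(-12,4) right/bottom  bias=-1
  edge (0, 16)→(20, 2): d=(20,-14) top-left  bias=+0
    (9,1)@(19, 3): e=[2,80,6] → #
    (10,1)@(21, 3): e=[-18,72,34] → ·
    (8,2)@(17, 5): e=[6,64,18] → #
    (9,2)@(19, 5): e=[-14,56,46] → ·
    (6,3)@(13, 7): e=[30,56,2] → #
    (7,3)@(15, 7): e=[10,48,30] → #
    (8,3)@(17, 7): e=[-10,40,58] → ·
    (5,4)@(11, 9): e=[34,40,14] → #
    (7,4)@(15, 9): e=[-6,24,70] → ·
    (10,4)@(21, 9): e=[-66,0,154] → ·  [on edge]
    (4,5)@(9, 11): e=[38,24,26] → #
    (6,5)@(13, 11): e=[-2,8,82] → ·
    (7,5)@(15, 11): e=[-22,0,110] → ·  [on edge]
    (4,6)@(9, 13): e=[22,0,66] → ·  [on edge]
    (1,7)@(3, 15): e=[66,0,22] → ·  [on edge]
  covered (10 px):
    · · · · · · · · · · ·
    · · · · · · · · · # ·
    · · · · · · · · # · ·
    · · · · · · # # · · ·
    · · · · · # # · · · ·
    · · · · # # · · · · ·
    · · # # · · · · · · ·
    · · · · · · · · · · ·
    · · · · · · · · · · ·
T2:
  2·area = 132  (B↔C swapped to make it positive)
  edge (5, 11)→(8, 2): d=(3,-9) top-left  bias=+0
  edge (8, 2)→(22, 4): d=(14,2) right/bottom  bias=-1
  edge (22, 4)→(5, 11): d=(-17,7) right/bottom  bias=-1
    (0,0)@(1, 1): e=[-66,0,198] → ·  [on edge]
    (4,1)@(9, 3): e=[12,12,108] → #
    (5,1)@(11, 3): e=[30,8,94] → #
    (6,1)@(13, 3): e=[48,4,80] → #
    (7,1)@(15, 3): e=[66,0,66] → ·  [on edge]
    (3,2)@(7, 5): e=[0,44,88] → #  [on edge]
    (7,2)@(15, 5): e=[72,28,32] → #
    (8,2)@(17, 5): e=[90,24,18] → #
    (9,2)@(19, 5): e=[108,20,4] → #
    (10,2)@(21, 5): e=[126,16,-10] → ·
    (3,3)@(7, 7): e=[6,72,54] → #
    (7,3)@(15, 7): e=[78,56,-2] → ·
    (2,5)@(5, 11): e=[0,132,0] → ·  [on edge]
    (1,8)@(3, 17): e=[0,220,-88] → ·  [on edge]
  covered (16 px):
    · · · · · · · · · · ·
    · · · · # # # · · · ·
    · · · # # # # # # # ·
    · · · # # # # · · · ·
    · · · # # · · · · · ·
    · · · · · · · · · · ·
    · · · · · · · · · · ·
    · · · · · · · · · · ·
    · · · · · · · · · · ·

Result: 26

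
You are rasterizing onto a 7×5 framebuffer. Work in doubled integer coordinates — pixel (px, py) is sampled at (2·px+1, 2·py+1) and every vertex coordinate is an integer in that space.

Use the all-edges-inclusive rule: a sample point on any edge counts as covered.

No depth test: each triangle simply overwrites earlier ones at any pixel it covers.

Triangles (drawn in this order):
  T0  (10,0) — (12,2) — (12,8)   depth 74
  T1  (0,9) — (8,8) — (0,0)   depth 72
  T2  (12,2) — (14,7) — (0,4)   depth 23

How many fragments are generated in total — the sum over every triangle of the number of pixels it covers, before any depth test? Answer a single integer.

T0:
  2·area = 12
  edge (10, 0)→(12, 2): d=(2,2) inclusive
  edge (12, 2)→(12, 8): d=(0,6) inclusive
  edge (12, 8)→(10, 0): d=(-2,-8) inclusive
    (5,0)@(11, 1): e=[0,6,6] → █  [on edge]
    (6,0)@(13, 1): e=[-4,-6,22] → ·
    (5,1)@(11, 3): e=[4,6,2] → █
    (6,1)@(13, 3): e=[0,-6,18] → ·  [on edge]
    (5,2)@(11, 5): e=[8,6,-2] → ·
  covered (2 px):
    · · · · · █ ·
    · · · · · █ ·
    · · · · · · ·
    · · · · · · ·
    · · · · · · ·
T1:
  2·area = 72  (B↔C swapped to make it positive)
  edge (0, 9)→(0, 0): d=(0,-9) inclusive
  edge (0, 0)→(8, 8): d=(8,8) inclusive
  edge (8, 8)→(0, 9): d=(-8,1) inclusive
    (0,0)@(1, 1): e=[9,0,63] → █  [on edge]
    (1,0)@(3, 1): e=[27,-16,61] → ·
    (0,1)@(1, 3): e=[9,16,47] → █
    (1,1)@(3, 3): e=[27,0,45] → █  [on edge]
    (2,1)@(5, 3): e=[45,-16,43] → ·
    (0,2)@(1, 5): e=[9,32,31] → █
    (2,2)@(5, 5): e=[45,0,27] → █  [on edge]
    (3,2)@(7, 5): e=[63,-16,25] → ·
    (0,3)@(1, 7): e=[9,48,15] → █
    (3,3)@(7, 7): e=[63,0,9] → █  [on edge]
    (4,3)@(9, 7): e=[81,-16,7] → ·
    (0,4)@(1, 9): e=[9,64,-1] → ·
    (4,4)@(9, 9): e=[81,0,-9] → ·  [on edge]
  covered (10 px):
    █ · · · · · ·
    █ █ · · · · ·
    █ █ █ · · · ·
    █ █ █ █ · · ·
    · · · · · · ·
T2:
  2·area = 64
  edge (12, 2)→(14, 7): d=(2,5) inclusive
  edge (14, 7)→(0, 4): d=(-14,-3) inclusive
  edge (0, 4)→(12, 2): d=(12,-2) inclusive
    (3,1)@(7, 3): e=[27,35,2] → █
    (4,1)@(9, 3): e=[17,41,6] → █
    (5,1)@(11, 3): e=[7,47,10] → █
    (6,1)@(13, 3): e=[-3,53,14] → ·
    (2,2)@(5, 5): e=[41,1,22] → █
    (6,2)@(13, 5): e=[1,25,38] → █
    (2,3)@(5, 7): e=[45,-27,46] → ·
    (3,3)@(7, 7): e=[35,-21,50] → ·
    (4,3)@(9, 7): e=[25,-15,54] → ·
    (5,3)@(11, 7): e=[15,-9,58] → ·
    (6,3)@(13, 7): e=[5,-3,62] → ·
  covered (8 px):
    · · · · · · ·
    · · · █ █ █ ·
    · · █ █ █ █ █
    · · · · · · ·
    · · · · · · ·

Result: 20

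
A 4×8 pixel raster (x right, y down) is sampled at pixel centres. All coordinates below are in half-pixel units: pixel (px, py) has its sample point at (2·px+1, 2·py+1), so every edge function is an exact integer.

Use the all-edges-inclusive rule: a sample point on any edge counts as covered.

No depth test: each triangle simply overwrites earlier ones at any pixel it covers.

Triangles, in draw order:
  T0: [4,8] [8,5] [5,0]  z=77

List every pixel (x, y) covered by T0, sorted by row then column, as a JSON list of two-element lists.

T0:
  2·area = 29  (B↔C swapped to make it positive)
  edge (4, 8)→(5, 0): d=(1,-8) inclusive
  edge (5, 0)→(8, 5): d=(3,5) inclusive
  edge (8, 5)→(4, 8): d=(-4,3) inclusive
    (2,0)@(5, 1): e=[1,3,25] → X
    (3,0)@(7, 1): e=[17,-7,19] → .
    (2,1)@(5, 3): e=[3,9,17] → X
    (3,1)@(7, 3): e=[19,-1,11] → .
    (2,2)@(5, 5): e=[5,15,9] → X
    (3,2)@(7, 5): e=[21,5,3] → X
    (2,3)@(5, 7): e=[7,21,1] → X
    (3,3)@(7, 7): e=[23,11,-5] → .
    (2,4)@(5, 9): e=[9,27,-7] → .
  covered (5 px):
    . . X .
    . . X .
    . . X X
    . . X .
    . . . .
    . . . .
    . . . .
    . . . .

Result: [[2,0],[2,1],[2,2],[3,2],[2,3]]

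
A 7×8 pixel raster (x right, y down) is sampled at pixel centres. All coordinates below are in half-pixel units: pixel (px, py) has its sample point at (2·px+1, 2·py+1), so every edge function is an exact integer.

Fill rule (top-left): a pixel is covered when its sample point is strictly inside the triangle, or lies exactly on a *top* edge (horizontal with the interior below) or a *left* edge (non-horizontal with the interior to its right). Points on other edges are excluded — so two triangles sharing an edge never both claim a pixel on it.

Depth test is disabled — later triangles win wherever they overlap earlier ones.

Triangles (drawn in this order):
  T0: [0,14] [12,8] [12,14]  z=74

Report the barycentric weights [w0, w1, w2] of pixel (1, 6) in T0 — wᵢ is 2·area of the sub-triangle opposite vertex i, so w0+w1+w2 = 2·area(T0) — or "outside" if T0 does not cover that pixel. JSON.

T0:
  2·area = 72
  edge (0, 14)→(12, 8): d=(12,-6) top-left  bias=+0
  edge (12, 8)→(12, 14): d=(0,6) right/bottom  bias=-1
  edge (12, 14)→(0, 14): d=(-12,0) right/bottom  bias=-1
    (5,4)@(11, 9): e=[6,6,60] → #
    (6,4)@(13, 9): e=[18,-6,60] → ·
    (3,5)@(7, 11): e=[6,30,36] → #
    (4,5)@(9, 11): e=[18,18,36] → #
    (6,5)@(13, 11): e=[42,-6,36] → ·
    (1,6)@(3, 13): e=[6,54,12] → #
    (2,6)@(5, 13): e=[18,42,12] → #
    (6,6)@(13, 13): e=[66,-6,12] → ·
    (1,7)@(3, 15): e=[30,54,-12] → ·
    (2,7)@(5, 15): e=[42,42,-12] → ·
    (3,7)@(7, 15): e=[54,30,-12] → ·
    (4,7)@(9, 15): e=[66,18,-12] → ·
  covered (9 px):
    · · · · · · ·
    · · · · · · ·
    · · · · · · ·
    · · · · · · ·
    · · · · · # ·
    · · · # # # ·
    · # # # # # ·
    · · · · · · ·

Final: [54,12,6]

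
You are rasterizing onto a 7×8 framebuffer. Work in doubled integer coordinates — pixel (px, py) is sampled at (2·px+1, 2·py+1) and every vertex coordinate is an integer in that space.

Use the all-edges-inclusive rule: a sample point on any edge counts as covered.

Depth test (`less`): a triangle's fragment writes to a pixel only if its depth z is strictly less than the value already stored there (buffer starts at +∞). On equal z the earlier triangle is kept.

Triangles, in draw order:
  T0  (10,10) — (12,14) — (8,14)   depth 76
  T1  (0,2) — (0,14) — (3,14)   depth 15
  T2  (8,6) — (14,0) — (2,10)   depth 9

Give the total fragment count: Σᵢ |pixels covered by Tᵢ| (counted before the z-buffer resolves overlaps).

T0:
  2·area = 16
  edge (10, 10)→(12, 14): d=(2,4) inclusive
  edge (12, 14)→(8, 14): d=(-4,0) inclusive
  edge (8, 14)→(10, 10): d=(2,-4) inclusive
    (4,6)@(9, 13): e=[10,4,2] → █
    (5,6)@(11, 13): e=[2,4,10] → █
    (6,6)@(13, 13): e=[-6,4,18] → ·
    (4,7)@(9, 15): e=[14,-4,6] → ·
    (5,7)@(11, 15): e=[6,-4,14] → ·
  covered (2 px):
    · · · · · · ·
    · · · · · · ·
    · · · · · · ·
    · · · · · · ·
    · · · · · · ·
    · · · · · · ·
    · · · · █ █ ·
    · · · · · · ·
T1:
  2·area = 36  (B↔C swapped to make it positive)
  edge (0, 2)→(3, 14): d=(3,12) inclusive
  edge (3, 14)→(0, 14): d=(-3,0) inclusive
  edge (0, 14)→(0, 2): d=(0,-12) inclusive
    (0,3)@(1, 7): e=[3,21,12] → █
    (1,3)@(3, 7): e=[-21,21,36] → ·
    (0,4)@(1, 9): e=[9,15,12] → █
    (1,4)@(3, 9): e=[-15,15,36] → ·
    (0,5)@(1, 11): e=[15,9,12] → █
    (1,5)@(3, 11): e=[-9,9,36] → ·
    (0,6)@(1, 13): e=[21,3,12] → █
    (1,6)@(3, 13): e=[-3,3,36] → ·
    (0,7)@(1, 15): e=[27,-3,12] → ·
  covered (4 px):
    · · · · · · ·
    · · · · · · ·
    · · · · · · ·
    █ · · · · · ·
    █ · · · · · ·
    █ · · · · · ·
    █ · · · · · ·
    · · · · · · ·
T2:
  2·area = 12  (B↔C swapped to make it positive)
  edge (8, 6)→(2, 10): d=(-6,4) inclusive
  edge (2, 10)→(14, 0): d=(12,-10) inclusive
  edge (14, 0)→(8, 6): d=(-6,6) inclusive
    (6,0)@(13, 1): e=[10,2,0] → █  [on edge]
    (5,1)@(11, 3): e=[6,6,0] → █  [on edge]
    (6,1)@(13, 3): e=[-2,26,-12] → ·
    (4,2)@(9, 5): e=[2,10,0] → █  [on edge]
    (5,2)@(11, 5): e=[-6,30,-12] → ·
    (3,3)@(7, 7): e=[-2,14,0] → ·  [on edge]
    (4,3)@(9, 7): e=[-10,34,-12] → ·
    (2,4)@(5, 9): e=[-6,18,0] → ·  [on edge]
    (1,5)@(3, 11): e=[-10,22,0] → ·  [on edge]
    (0,6)@(1, 13): e=[-14,26,0] → ·  [on edge]
  covered (3 px):
    · · · · · · █
    · · · · · █ ·
    · · · · █ · ·
    · · · · · · ·
    · · · · · · ·
    · · · · · · ·
    · · · · · · ·
    · · · · · · ·

Final: 9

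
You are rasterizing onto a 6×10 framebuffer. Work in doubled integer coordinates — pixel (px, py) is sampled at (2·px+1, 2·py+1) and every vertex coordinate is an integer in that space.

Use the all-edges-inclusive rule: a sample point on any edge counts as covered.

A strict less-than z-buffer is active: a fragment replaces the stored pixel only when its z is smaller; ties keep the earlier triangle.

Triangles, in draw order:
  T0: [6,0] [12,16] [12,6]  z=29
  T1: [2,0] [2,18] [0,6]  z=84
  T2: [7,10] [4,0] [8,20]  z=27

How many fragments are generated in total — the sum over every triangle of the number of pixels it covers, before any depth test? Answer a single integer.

T0:
  2·area = 60  (B↔C swapped to make it positive)
  edge (6, 0)→(12, 6): d=(6,6) inclusive
  edge (12, 6)→(12, 16): d=(0,10) inclusive
  edge (12, 16)→(6, 0): d=(-6,-16) inclusive
    (3,0)@(7, 1): e=[0,50,10] → #  [on edge]
    (4,0)@(9, 1): e=[-12,30,42] → ·
    (3,1)@(7, 3): e=[12,50,-2] → ·
    (4,1)@(9, 3): e=[0,30,30] → #  [on edge]
    (5,1)@(11, 3): e=[-12,10,62] → ·
    (4,2)@(9, 5): e=[12,30,18] → #
    (5,2)@(11, 5): e=[0,10,50] → #  [on edge]
    (4,3)@(9, 7): e=[24,30,6] → #
    (4,4)@(9, 9): e=[36,30,-6] → ·
    (5,4)@(11, 9): e=[24,10,26] → #
    (5,5)@(11, 11): e=[36,10,14] → #
    (5,6)@(11, 13): e=[48,10,2] → #
  covered (9 px):
    · · · # · ·
    · · · · # ·
    · · · · # #
    · · · · # #
    · · · · · #
    · · · · · #
    · · · · · #
    · · · · · ·
    · · · · · ·
    · · · · · ·
T1:
  2·area = 36
  edge (2, 0)→(2, 18): d=(0,18) inclusive
  edge (2, 18)→(0, 6): d=(-2,-12) inclusive
  edge (0, 6)→(2, 0): d=(2,-6) inclusive
    (0,1)@(1, 3): e=[18,18,0] → #  [on edge]
    (1,1)@(3, 3): e=[-18,42,12] → ·
    (0,2)@(1, 5): e=[18,14,4] → #
    (1,2)@(3, 5): e=[-18,38,16] → ·
    (0,3)@(1, 7): e=[18,10,8] → #
    (1,3)@(3, 7): e=[-18,34,20] → ·
    (0,4)@(1, 9): e=[18,6,12] → #
    (1,4)@(3, 9): e=[-18,30,24] → ·
    (0,5)@(1, 11): e=[18,2,16] → #
    (1,5)@(3, 11): e=[-18,26,28] → ·
    (0,6)@(1, 13): e=[18,-2,20] → ·
  covered (5 px):
    · · · · · ·
    # · · · · ·
    # · · · · ·
    # · · · · ·
    # · · · · ·
    # · · · · ·
    · · · · · ·
    · · · · · ·
    · · · · · ·
    · · · · · ·
T2:
  2·area = 20  (B↔C swapped to make it positive)
  edge (7, 10)→(8, 20): d=(1,10) inclusive
  edge (8, 20)→(4, 0): d=(-4,-20) inclusive
  edge (4, 0)→(7, 10): d=(3,10) inclusive
    (2,2)@(5, 5): e=[15,0,5] → #  [on edge]
    (3,2)@(7, 5): e=[-5,40,-15] → ·
    (2,3)@(5, 7): e=[17,-8,11] → ·
    (3,5)@(7, 11): e=[1,16,3] → #
    (4,5)@(9, 11): e=[-19,56,-17] → ·
    (3,6)@(7, 13): e=[3,8,9] → #
    (4,6)@(9, 13): e=[-17,48,-11] → ·
    (3,7)@(7, 15): e=[5,0,15] → #  [on edge]
    (4,7)@(9, 15): e=[-15,40,-5] → ·
    (3,8)@(7, 17): e=[7,-8,21] → ·
  covered (4 px):
    · · · · · ·
    · · · · · ·
    · · # · · ·
    · · · · · ·
    · · · · · ·
    · · · # · ·
    · · · # · ·
    · · · # · ·
    · · · · · ·
    · · · · · ·

Final: 18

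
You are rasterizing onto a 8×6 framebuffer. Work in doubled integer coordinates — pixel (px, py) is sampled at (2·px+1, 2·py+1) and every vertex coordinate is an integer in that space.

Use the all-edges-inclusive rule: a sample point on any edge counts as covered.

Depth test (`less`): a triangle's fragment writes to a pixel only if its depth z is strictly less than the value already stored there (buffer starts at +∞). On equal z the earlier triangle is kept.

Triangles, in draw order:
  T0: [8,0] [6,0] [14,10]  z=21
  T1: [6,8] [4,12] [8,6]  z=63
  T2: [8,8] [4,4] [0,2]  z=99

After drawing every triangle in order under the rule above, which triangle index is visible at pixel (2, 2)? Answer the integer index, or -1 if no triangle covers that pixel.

T0:
  2·area = 20  (B↔C swapped to make it positive)
  edge (8, 0)→(14, 10): d=(6,10) inclusive
  edge (14, 10)→(6, 0): d=(-8,-10) inclusive
  edge (6, 0)→(8, 0): d=(2,0) inclusive
    (3,0)@(7, 1): e=[16,2,2] → #
    (4,0)@(9, 1): e=[-4,22,2] → ·
    (3,1)@(7, 3): e=[28,-14,6] → ·
    (4,1)@(9, 3): e=[8,6,6] → #
    (5,1)@(11, 3): e=[-12,26,6] → ·
    (4,2)@(9, 5): e=[20,-10,10] → ·
    (5,2)@(11, 5): e=[0,10,10] → #  [on edge]
    (6,2)@(13, 5): e=[-20,30,10] → ·
    (5,3)@(11, 7): e=[12,-6,14] → ·
  covered (3 px):
    · · · # · · · ·
    · · · · # · · ·
    · · · · · # · ·
    · · · · · · · ·
    · · · · · · · ·
    · · · · · · · ·
T1:
  2·area = 4  (B↔C swapped to make it positive)
  edge (6, 8)→(8, 6): d=(2,-2) inclusive
  edge (8, 6)→(4, 12): d=(-4,6) inclusive
  edge (4, 12)→(6, 8): d=(2,-4) inclusive
    (6,0)@(13, 1): e=[0,-10,14] → ·  [on edge]
    (5,1)@(11, 3): e=[0,-6,10] → ·  [on edge]
    (4,2)@(9, 5): e=[0,-2,6] → ·  [on edge]
    (3,3)@(7, 7): e=[0,2,2] → #  [on edge]
    (4,3)@(9, 7): e=[4,-10,10] → ·
    (2,4)@(5, 9): e=[0,6,-2] → ·  [on edge]
    (3,4)@(7, 9): e=[4,-6,6] → ·
    (1,5)@(3, 11): e=[0,10,-6] → ·  [on edge]
  covered (1 px):
    · · · · · · · ·
    · · · · · · · ·
    · · · · · · · ·
    · · · # · · · ·
    · · · · · · · ·
    · · · · · · · ·
T2:
  2·area = 8  (B↔C swapped to make it positive)
  edge (8, 8)→(0, 2): d=(-8,-6) inclusive
  edge (0, 2)→(4, 4): d=(4,2) inclusive
  edge (4, 4)→(8, 8): d=(4,4) inclusive
    (0,0)@(1, 1): e=[14,-6,0] → ·  [on edge]
    (1,1)@(3, 3): e=[10,-2,0] → ·  [on edge]
    (2,2)@(5, 5): e=[6,2,0] → #  [on edge]
    (3,2)@(7, 5): e=[18,-2,-8] → ·
    (2,3)@(5, 7): e=[-10,10,8] → ·
    (3,3)@(7, 7): e=[2,6,0] → #  [on edge]
    (4,3)@(9, 7): e=[14,2,-8] → ·
    (3,4)@(7, 9): e=[-14,14,8] → ·
    (4,4)@(9, 9): e=[-2,10,0] → ·  [on edge]
    (5,5)@(11, 11): e=[-6,14,0] → ·  [on edge]
  covered (2 px):
    · · · · · · · ·
    · · · · · · · ·
    · · # · · · · ·
    · · · # · · · ·
    · · · · · · · ·
    · · · · · · · ·

Z-buffer (winner per pixel, '.' = empty):
  . . . 0 . . . .
  . . . . 0 . . .
  . . 2 . . 0 . .
  . . . 1 . . . .
  . . . . . . . .
  . . . . . . . .

Final: 2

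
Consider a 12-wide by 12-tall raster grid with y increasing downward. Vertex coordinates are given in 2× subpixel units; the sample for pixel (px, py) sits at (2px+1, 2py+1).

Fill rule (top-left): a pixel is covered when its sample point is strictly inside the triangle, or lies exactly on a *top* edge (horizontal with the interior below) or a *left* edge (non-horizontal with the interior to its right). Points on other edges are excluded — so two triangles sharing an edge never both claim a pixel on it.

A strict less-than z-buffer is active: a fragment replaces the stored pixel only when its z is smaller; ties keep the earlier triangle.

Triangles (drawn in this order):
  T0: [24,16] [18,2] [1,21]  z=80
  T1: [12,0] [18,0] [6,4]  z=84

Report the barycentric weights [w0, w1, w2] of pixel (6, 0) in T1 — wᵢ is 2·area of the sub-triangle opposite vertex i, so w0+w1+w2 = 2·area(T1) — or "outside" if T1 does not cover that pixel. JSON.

T0:
  2·area = 352  (B↔C swapped to make it positive)
  edge (24, 16)→(1, 21): d=(-23,5) right/bottom  bias=-1
  edge (1, 21)→(18, 2): d=(17,-19) top-left  bias=+0
  edge (18, 2)→(24, 16): d=(6,14) right/bottom  bias=-1
    (8,2)@(17, 5): e=[288,32,32] → #
    (9,2)@(19, 5): e=[278,70,4] → #
    (10,2)@(21, 5): e=[268,108,-24] → ·
    (7,3)@(15, 7): e=[252,28,72] → #
    (10,3)@(21, 7): e=[222,142,-12] → ·
    (6,4)@(13, 9): e=[216,24,112] → #
    (10,4)@(21, 9): e=[176,176,0] → ·  [on edge]
    (5,5)@(11, 11): e=[180,20,152] → #
    (10,5)@(21, 11): e=[130,210,12] → #
    (11,5)@(23, 11): e=[120,248,-16] → ·
    (4,6)@(9, 13): e=[144,16,192] → #
    (11,6)@(23, 13): e=[74,282,-4] → ·
    (0,10)@(1, 21): e=[0,0,352] → ·  [on edge]
  covered (43 px):
    · · · · · · · · · · · ·
    · · · · · · · · · · · ·
    · · · · · · · · # # · ·
    · · · · · · · # # # · ·
    · · · · · · # # # # · ·
    · · · · · # # # # # # ·
    · · · · # # # # # # # ·
    · · · # # # # # # # # #
    · · # # # # # # # # · ·
    · # # # # · · · · · · ·
    · · · · · · · · · · · ·
    · · · · · · · · · · · ·
T1:
  2·area = 24
  edge (12, 0)→(18, 0): d=(6,0) top-left  bias=+0
  edge (18, 0)→(6, 4): d=(-12,4) right/bottom  bias=-1
  edge (6, 4)→(12, 0): d=(6,-4) top-left  bias=+0
    (5,0)@(11, 1): e=[6,16,2] → #
    (6,0)@(13, 1): e=[6,8,10] → #
    (7,0)@(15, 1): e=[6,0,18] → ·  [on edge]
    (4,1)@(9, 3): e=[18,0,6] → ·  [on edge]
    (5,1)@(11, 3): e=[18,-8,14] → ·
    (6,1)@(13, 3): e=[18,-16,22] → ·
    (1,2)@(3, 5): e=[30,0,-6] → ·  [on edge]
  covered (2 px):
    · · · · · # # · · · · ·
    · · · · · · · · · · · ·
    · · · · · · · · · · · ·
    · · · · · · · · · · · ·
    · · · · · · · · · · · ·
    · · · · · · · · · · · ·
    · · · · · · · · · · · ·
    · · · · · · · · · · · ·
    · · · · · · · · · · · ·
    · · · · · · · · · · · ·
    · · · · · · · · · · · ·
    · · · · · · · · · · · ·

Answer: [8,10,6]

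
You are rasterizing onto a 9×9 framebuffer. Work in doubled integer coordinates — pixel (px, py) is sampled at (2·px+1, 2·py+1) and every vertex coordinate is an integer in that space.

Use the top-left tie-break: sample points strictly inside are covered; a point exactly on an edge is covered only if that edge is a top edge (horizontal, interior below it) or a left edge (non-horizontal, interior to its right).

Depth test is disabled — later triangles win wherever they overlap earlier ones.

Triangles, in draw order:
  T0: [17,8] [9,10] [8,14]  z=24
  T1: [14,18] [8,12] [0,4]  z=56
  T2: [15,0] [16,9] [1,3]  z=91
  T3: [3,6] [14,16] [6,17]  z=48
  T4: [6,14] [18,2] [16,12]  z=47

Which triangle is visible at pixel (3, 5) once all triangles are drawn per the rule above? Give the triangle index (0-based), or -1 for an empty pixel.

T0:
  2·area = 30  (B↔C swapped to make it positive)
  edge (17, 8)→(8, 14): d=(-9,6) right/bottom  bias=-1
  edge (8, 14)→(9, 10): d=(1,-4) top-left  bias=+0
  edge (9, 10)→(17, 8): d=(8,-2) top-left  bias=+0
    (6,4)@(13, 9): e=[15,15,0] → █  [on edge]
    (7,4)@(15, 9): e=[3,23,4] → █
    (8,4)@(17, 9): e=[-9,31,8] → ·
    (2,5)@(5, 11): e=[45,-15,0] → ·  [on edge]
    (4,5)@(9, 11): e=[21,1,8] → █
    (5,5)@(11, 11): e=[9,9,12] → █
    (6,5)@(13, 11): e=[-3,17,16] → ·
    (7,5)@(15, 11): e=[-15,25,20] → ·
    (4,6)@(9, 13): e=[3,3,24] → █
    (5,6)@(11, 13): e=[-9,11,28] → ·
    (4,7)@(9, 15): e=[-15,5,40] → ·
  covered (5 px):
    · · · · · · · · ·
    · · · · · · · · ·
    · · · · · · · · ·
    · · · · · · · · ·
    · · · · · · █ █ ·
    · · · · █ █ · · ·
    · · · · █ · · · ·
    · · · · · · · · ·
    · · · · · · · · ·
T1:
  degenerate (2·area = 0) — covers nothing
T2:
  2·area = 129
  edge (15, 0)→(16, 9): d=(1,9) right/bottom  bias=-1
  edge (16, 9)→(1, 3): d=(-15,-6) top-left  bias=+0
  edge (1, 3)→(15, 0): d=(14,-3) top-left  bias=+0
    (5,0)@(11, 1): e=[37,90,2] → █
    (6,0)@(13, 1): e=[19,102,8] → █
    (7,0)@(15, 1): e=[1,114,14] → █
    (8,0)@(17, 1): e=[-17,126,20] → ·
    (0,1)@(1, 3): e=[129,0,0] → █  [on edge]
    (1,1)@(3, 3): e=[111,12,6] → █
    (2,1)@(5, 3): e=[93,24,12] → █
    (3,1)@(7, 3): e=[75,36,18] → █
    (4,1)@(9, 3): e=[57,48,24] → █
    (8,1)@(17, 3): e=[-15,96,48] → ·
    (0,2)@(1, 5): e=[131,-30,28] → ·
    (1,2)@(3, 5): e=[113,-18,34] → ·
    (5,3)@(11, 7): e=[43,0,86] → █  [on edge]
  covered (19 px):
    · · · · · █ █ █ ·
    █ █ █ █ █ █ █ █ ·
    · · · █ █ █ █ █ ·
    · · · · · █ █ █ ·
    · · · · · · · · ·
    · · · · · · · · ·
    · · · · · · · · ·
    · · · · · · · · ·
    · · · · · · · · ·
T3:
  2·area = 91
  edge (3, 6)→(14, 16): d=(11,10) right/bottom  bias=-1
  edge (14, 16)→(6, 17): d=(-8,1) right/bottom  bias=-1
  edge (6, 17)→(3, 6): d=(-3,-11) top-left  bias=+0
    (2,4)@(5, 9): e=[13,65,13] → █
    (3,4)@(7, 9): e=[-7,63,35] → ·
    (2,5)@(5, 11): e=[35,49,7] → █
    (3,5)@(7, 11): e=[15,47,29] → █
    (4,5)@(9, 11): e=[-5,45,51] → ·
    (2,6)@(5, 13): e=[57,33,1] → █
    (4,6)@(9, 13): e=[17,29,45] → █
    (5,6)@(11, 13): e=[-3,27,67] → ·
    (2,7)@(5, 15): e=[79,17,-5] → ·
    (3,7)@(7, 15): e=[59,15,17] → █
    (5,7)@(11, 15): e=[19,11,61] → █
    (6,7)@(13, 15): e=[-1,9,83] → ·
  covered (9 px):
    · · · · · · · · ·
    · · · · · · · · ·
    · · · · · · · · ·
    · · · · · · · · ·
    · · █ · · · · · ·
    · · █ █ · · · · ·
    · · █ █ █ · · · ·
    · · · █ █ █ · · ·
    · · · · · · · · ·
T4:
  2·area = 96
  edge (6, 14)→(18, 2): d=(12,-12) top-left  bias=+0
  edge (18, 2)→(16, 12): d=(-2,10) right/bottom  bias=-1
  edge (16, 12)→(6, 14): d=(-10,2) right/bottom  bias=-1
    (8,1)@(17, 3): e=[0,8,88] → █  [on edge]
    (7,2)@(15, 5): e=[0,24,72] → █  [on edge]
    (6,3)@(13, 7): e=[0,40,56] → █  [on edge]
    (8,3)@(17, 7): e=[48,0,48] → ·  [on edge]
    (5,4)@(11, 9): e=[0,56,40] → █  [on edge]
    (8,4)@(17, 9): e=[72,-4,28] → ·
    (4,5)@(9, 11): e=[0,72,24] → █  [on edge]
    (8,5)@(17, 11): e=[96,-8,8] → ·
    (3,6)@(7, 13): e=[0,88,8] → █  [on edge]
    (5,6)@(11, 13): e=[48,48,0] → ·  [on edge]
    (6,6)@(13, 13): e=[72,28,-4] → ·
    (7,6)@(15, 13): e=[96,8,-8] → ·
    (0,7)@(1, 15): e=[-48,144,0] → ·  [on edge]
    (2,7)@(5, 15): e=[0,104,-8] → ·  [on edge]
    (1,8)@(3, 17): e=[0,120,-24] → ·  [on edge]
    (7,8)@(15, 17): e=[144,0,-48] → ·  [on edge]
  covered (14 px):
    · · · · · · · · ·
    · · · · · · · · █
    · · · · · · · █ █
    · · · · · · █ █ ·
    · · · · · █ █ █ ·
    · · · · █ █ █ █ ·
    · · · █ █ · · · ·
    · · · · · · · · ·
    · · · · · · · · ·

Z-buffer (winner per pixel, '.' = empty):
  . . . . . 2 2 2 .
  2 2 2 2 2 2 2 2 4
  . . . 2 2 2 2 4 4
  . . . . . 2 4 4 .
  . . 3 . . 4 4 4 .
  . . 3 3 4 4 4 4 .
  . . 3 4 4 . . . .
  . . . 3 3 3 . . .
  . . . . . . . . .

Result: 3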